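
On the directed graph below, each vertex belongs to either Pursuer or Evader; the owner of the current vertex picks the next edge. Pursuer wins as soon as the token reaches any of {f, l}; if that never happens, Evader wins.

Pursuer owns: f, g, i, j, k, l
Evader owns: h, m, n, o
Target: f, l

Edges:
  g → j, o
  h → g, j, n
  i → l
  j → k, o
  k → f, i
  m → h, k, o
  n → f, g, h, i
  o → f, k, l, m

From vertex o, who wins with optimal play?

Evader

A0 = {f, l}
A1: add {i, k} — i (Pursuer) has i→l; k (Pursuer) has k→f.
A2: add {j} — j (Pursuer) has j→k.
A3: add {g} — g (Pursuer) has g→j.
A4 = A3; e.g. h (Evader) can still go to n. Fixed point.
o never enters the attractor, so Evader can avoid the target forever.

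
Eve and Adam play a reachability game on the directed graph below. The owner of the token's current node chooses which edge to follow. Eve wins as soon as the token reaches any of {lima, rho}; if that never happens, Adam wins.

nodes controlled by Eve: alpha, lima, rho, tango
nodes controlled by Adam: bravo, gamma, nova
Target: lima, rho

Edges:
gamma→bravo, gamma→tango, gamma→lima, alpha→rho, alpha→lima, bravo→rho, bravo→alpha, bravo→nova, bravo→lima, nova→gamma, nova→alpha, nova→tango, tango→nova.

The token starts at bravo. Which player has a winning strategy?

A0 = {lima, rho}
A1: add {alpha} — alpha (Eve) has alpha→rho.
A2 = A1; e.g. gamma (Adam) can still go to bravo. Fixed point.
bravo never enters the attractor, so Adam can avoid the target forever.

Adam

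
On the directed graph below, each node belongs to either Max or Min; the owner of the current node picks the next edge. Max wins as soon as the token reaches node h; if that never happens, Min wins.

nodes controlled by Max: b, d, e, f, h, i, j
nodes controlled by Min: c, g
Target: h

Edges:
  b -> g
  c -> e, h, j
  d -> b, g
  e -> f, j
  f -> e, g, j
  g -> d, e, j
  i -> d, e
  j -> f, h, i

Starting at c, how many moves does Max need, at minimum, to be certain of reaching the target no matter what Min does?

A0 = {h}
A1: add {j} — j (Max) has j→h.
A2: add {e, f} — e (Max) has e→j; f (Max) has f→j.
A3: add {c, i} — c (Min): all of {e, h, j} already in; i (Max) has i→e.
A4 = A3; e.g. b (Max) has no edge into A3. Fixed point.
c enters the attractor at level 3, so Max can force the target in 3 moves from there.

3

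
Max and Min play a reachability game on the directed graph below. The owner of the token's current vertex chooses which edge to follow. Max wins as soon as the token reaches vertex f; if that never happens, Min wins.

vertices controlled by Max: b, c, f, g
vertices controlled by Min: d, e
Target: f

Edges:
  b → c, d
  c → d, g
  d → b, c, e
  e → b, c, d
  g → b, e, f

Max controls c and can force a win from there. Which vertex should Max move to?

A0 = {f}
A1: add {g} — g (Max) has g→f.
A2: add {c} — c (Max) has c→g.
A3: add {b} — b (Max) has b→c.
A4 = A3; e.g. d (Min) can still go to e. Fixed point.
From c, successor g is in the attractor (rank 1); the other successor d is not.

g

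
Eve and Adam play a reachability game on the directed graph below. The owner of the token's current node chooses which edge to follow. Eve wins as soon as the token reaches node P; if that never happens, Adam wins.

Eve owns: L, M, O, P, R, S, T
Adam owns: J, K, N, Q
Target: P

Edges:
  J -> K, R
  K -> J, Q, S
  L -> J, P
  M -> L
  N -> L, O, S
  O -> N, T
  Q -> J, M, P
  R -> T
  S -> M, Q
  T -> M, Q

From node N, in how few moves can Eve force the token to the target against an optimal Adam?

A0 = {P}
A1: add {L} — L (Eve) has L→P.
A2: add {M} — M (Eve) has M→L.
A3: add {S, T} — S (Eve) has S→M; T (Eve) has T→M.
A4: add {O, R} — O (Eve) has O→T; R (Eve) has R→T.
A5: add {N} — N (Adam): all of {L, O, S} already in.
A6 = A5; e.g. J (Adam) can still go to K. Fixed point.
N enters the attractor at level 5, so Eve can force the target in 5 moves from there.

5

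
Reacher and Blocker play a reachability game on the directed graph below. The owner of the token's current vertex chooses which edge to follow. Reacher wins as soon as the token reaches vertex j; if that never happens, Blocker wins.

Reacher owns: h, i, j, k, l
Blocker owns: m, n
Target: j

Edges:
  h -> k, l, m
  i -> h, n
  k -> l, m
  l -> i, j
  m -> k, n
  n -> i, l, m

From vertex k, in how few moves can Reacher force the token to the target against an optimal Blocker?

A0 = {j}
A1: add {l} — l (Reacher) has l→j.
A2: add {h, k} — h (Reacher) has h→l; k (Reacher) has k→l.
k enters the attractor at level 2, so Reacher can force the target in 2 moves from there.

2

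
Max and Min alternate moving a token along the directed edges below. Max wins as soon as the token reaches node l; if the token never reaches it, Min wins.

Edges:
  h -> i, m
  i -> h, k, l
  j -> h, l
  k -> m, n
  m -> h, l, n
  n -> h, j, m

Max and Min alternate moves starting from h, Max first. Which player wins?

Min

Track states (vertex, player-to-move).
A0 = {(l,Max), (l,Min)}
A1: add {(i,Max), (j,Max), (m,Max)}.
A2: add {(h,Min)}.
A3: add {(n,Max)}.
A4: add {(k,Min)}.
A5 = A4; e.g. (h,Max) stays out. (h,Max) never enters ⇒ Min avoids the target.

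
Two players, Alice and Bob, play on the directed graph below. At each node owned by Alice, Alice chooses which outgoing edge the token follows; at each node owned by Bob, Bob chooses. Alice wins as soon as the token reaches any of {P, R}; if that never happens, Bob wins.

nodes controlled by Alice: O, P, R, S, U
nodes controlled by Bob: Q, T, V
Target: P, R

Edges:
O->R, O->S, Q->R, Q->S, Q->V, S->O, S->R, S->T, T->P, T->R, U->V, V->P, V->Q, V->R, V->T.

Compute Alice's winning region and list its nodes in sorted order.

A0 = {P, R}
A1: add {O, S, T} — O (Alice) has O→R; S (Alice) has S→R; T (Bob): all of {P, R} already in.
A2 = A1; e.g. Q (Bob) can still go to V. Fixed point.
Alice's winning region = {O, P, R, S, T}.

O, P, R, S, T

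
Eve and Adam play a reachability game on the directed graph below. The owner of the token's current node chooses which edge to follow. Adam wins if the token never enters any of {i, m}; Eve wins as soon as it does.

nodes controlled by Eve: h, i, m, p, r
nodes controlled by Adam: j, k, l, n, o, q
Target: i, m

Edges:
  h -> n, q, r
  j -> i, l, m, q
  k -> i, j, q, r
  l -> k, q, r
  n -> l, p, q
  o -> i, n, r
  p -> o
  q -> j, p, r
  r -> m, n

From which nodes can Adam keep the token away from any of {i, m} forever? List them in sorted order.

j, k, l, n, o, p, q

A0 = {i, m}
A1: add {r} — r (Eve) has r→m.
A2: add {h} — h (Eve) has h→r.
A3 = A2; e.g. j (Adam) can still go to l. Fixed point.
Eve's attractor = {h, i, m, r}; Adam avoids the target exactly from the complement.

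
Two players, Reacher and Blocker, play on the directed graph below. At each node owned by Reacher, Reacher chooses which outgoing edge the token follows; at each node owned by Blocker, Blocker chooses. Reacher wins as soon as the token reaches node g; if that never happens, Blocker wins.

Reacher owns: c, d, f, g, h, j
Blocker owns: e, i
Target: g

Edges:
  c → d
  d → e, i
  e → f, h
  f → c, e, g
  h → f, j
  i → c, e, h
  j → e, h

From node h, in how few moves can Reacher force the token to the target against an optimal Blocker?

2

A0 = {g}
A1: add {f} — f (Reacher) has f→g.
A2: add {h} — h (Reacher) has h→f.
h enters the attractor at level 2, so Reacher can force the target in 2 moves from there.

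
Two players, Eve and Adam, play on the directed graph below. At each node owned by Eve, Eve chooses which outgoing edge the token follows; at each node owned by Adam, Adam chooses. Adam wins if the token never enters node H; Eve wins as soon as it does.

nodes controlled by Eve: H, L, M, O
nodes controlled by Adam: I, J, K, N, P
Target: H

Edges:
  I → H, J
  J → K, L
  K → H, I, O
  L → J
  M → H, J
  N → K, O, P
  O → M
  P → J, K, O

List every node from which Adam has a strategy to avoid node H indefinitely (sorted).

I, J, K, L, N, P

A0 = {H}
A1: add {M} — M (Eve) has M→H.
A2: add {O} — O (Eve) has O→M.
A3 = A2; e.g. I (Adam) can still go to J. Fixed point.
Eve's attractor = {H, M, O}; Adam avoids the target exactly from the complement.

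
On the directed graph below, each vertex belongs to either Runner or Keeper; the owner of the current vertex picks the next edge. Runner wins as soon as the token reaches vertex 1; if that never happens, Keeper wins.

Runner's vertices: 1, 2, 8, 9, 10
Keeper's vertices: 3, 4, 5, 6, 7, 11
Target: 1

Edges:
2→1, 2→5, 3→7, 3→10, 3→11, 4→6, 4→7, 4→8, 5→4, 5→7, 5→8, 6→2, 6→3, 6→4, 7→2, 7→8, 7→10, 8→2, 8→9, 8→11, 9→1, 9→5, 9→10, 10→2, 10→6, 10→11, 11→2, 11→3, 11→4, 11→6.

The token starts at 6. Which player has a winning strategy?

Keeper

A0 = {1}
A1: add {2, 9} — 2 (Runner) has 2→1; 9 (Runner) has 9→1.
A2: add {8, 10} — 8 (Runner) has 8→2; 10 (Runner) has 10→2.
A3: add {7} — 7 (Keeper): all of {2, 8, 10} already in.
A4 = A3; e.g. 3 (Keeper) can still go to 11. Fixed point.
6 never enters the attractor, so Keeper can avoid the target forever.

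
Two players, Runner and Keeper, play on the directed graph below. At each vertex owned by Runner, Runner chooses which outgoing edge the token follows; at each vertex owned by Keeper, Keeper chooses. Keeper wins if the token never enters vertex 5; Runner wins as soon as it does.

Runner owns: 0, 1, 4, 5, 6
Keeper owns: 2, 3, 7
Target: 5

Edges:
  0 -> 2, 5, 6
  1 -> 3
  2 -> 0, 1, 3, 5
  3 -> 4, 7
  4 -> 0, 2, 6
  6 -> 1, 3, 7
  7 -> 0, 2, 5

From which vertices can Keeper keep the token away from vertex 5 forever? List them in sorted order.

1, 2, 3, 6, 7

A0 = {5}
A1: add {0} — 0 (Runner) has 0→5.
A2: add {4} — 4 (Runner) has 4→0.
A3 = A2; e.g. 1 (Runner) has no edge into A2. Fixed point.
Runner's attractor = {0, 4, 5}; Keeper avoids the target exactly from the complement.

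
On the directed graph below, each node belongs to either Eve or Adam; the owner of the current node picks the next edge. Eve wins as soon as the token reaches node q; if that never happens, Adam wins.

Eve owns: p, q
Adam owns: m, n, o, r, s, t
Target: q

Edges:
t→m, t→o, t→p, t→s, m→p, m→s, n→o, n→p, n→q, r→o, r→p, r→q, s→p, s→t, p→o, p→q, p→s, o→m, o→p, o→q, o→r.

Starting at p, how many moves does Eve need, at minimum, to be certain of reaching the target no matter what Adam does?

A0 = {q}
A1: add {p} — p (Eve) has p→q.
A2 = A1; e.g. m (Adam) can still go to s. Fixed point.
p enters the attractor at level 1, so Eve can force the target in 1 move from there.

1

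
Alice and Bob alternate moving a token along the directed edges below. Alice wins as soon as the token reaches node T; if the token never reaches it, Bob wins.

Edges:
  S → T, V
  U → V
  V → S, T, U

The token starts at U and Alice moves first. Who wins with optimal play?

Bob

Track states (vertex, player-to-move).
A0 = {(T,Alice), (T,Bob)}
A1: add {(S,Alice), (V,Alice)}.
A2: add {(S,Bob), (U,Bob)}.
A3 = A2; e.g. (U,Alice) stays out. (U,Alice) never enters ⇒ Bob avoids the target.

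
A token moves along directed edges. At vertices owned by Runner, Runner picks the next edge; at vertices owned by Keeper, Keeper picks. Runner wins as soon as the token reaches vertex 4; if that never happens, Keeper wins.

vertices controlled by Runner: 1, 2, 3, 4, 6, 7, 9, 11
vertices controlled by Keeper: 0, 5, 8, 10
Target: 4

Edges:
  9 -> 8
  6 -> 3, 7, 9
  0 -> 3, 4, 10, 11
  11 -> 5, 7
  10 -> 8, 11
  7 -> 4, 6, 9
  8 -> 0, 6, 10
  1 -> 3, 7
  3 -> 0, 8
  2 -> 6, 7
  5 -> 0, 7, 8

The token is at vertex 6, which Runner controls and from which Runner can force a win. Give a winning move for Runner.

A0 = {4}
A1: add {7} — 7 (Runner) has 7→4.
A2: add {1, 2, 6, 11} — 1 (Runner) has 1→7; 2 (Runner) has 2→7; 6 (Runner) has 6→7; 11 (Runner) has 11→7.
A3 = A2; e.g. 0 (Keeper) can still go to 3. Fixed point.
From 6, successor 7 is in the attractor (rank 1); the other successors 3, 9 are not.

7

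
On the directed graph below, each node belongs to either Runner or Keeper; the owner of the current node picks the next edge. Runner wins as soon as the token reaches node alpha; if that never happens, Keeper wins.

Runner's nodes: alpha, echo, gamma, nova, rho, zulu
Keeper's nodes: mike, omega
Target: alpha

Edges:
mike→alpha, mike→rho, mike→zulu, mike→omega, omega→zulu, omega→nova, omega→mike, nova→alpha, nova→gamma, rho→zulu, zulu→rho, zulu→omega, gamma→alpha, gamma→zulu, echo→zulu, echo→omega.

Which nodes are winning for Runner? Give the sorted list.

alpha, gamma, nova

A0 = {alpha}
A1: add {gamma, nova} — nova (Runner) has nova→alpha; gamma (Runner) has gamma→alpha.
A2 = A1; e.g. rho (Runner) has no edge into A1. Fixed point.
Runner's winning region = {alpha, gamma, nova}.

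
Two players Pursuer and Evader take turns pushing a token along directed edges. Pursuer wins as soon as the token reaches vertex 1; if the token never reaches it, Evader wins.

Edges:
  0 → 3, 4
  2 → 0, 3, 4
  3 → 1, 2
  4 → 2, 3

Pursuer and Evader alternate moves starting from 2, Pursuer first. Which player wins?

Track states (vertex, player-to-move).
A0 = {(1,Pursuer), (1,Evader)}
A1: add {(3,Pursuer)}.
A2 = A1; e.g. (0,Pursuer) stays out. (2,Pursuer) never enters ⇒ Evader avoids the target.

Evader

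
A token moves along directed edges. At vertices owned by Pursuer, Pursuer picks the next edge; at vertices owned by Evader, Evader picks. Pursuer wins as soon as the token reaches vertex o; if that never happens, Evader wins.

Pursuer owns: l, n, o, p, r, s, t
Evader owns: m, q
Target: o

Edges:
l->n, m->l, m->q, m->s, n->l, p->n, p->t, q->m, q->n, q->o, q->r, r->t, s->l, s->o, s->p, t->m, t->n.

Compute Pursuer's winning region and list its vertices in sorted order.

A0 = {o}
A1: add {s} — s (Pursuer) has s→o.
A2 = A1; e.g. l (Pursuer) has no edge into A1. Fixed point.
Pursuer's winning region = {o, s}.

o, s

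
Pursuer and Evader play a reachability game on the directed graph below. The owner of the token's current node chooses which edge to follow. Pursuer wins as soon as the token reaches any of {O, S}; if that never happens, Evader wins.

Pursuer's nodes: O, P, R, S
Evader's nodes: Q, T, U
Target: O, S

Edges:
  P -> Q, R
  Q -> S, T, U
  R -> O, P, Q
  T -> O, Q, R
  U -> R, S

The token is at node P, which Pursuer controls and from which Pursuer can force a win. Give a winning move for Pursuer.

R

A0 = {O, S}
A1: add {R} — R (Pursuer) has R→O.
A2: add {P, U} — P (Pursuer) has P→R; U (Evader): all of {R, S} already in.
A3 = A2; e.g. Q (Evader) can still go to T. Fixed point.
From P, successor R is in the attractor (rank 1); the other successor Q is not.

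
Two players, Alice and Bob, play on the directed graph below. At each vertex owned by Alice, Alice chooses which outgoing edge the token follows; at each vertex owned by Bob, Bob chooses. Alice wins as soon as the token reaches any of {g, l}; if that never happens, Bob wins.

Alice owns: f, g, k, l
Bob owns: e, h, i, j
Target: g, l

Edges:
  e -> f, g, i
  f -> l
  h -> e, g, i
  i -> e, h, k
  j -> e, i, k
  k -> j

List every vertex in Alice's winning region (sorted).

A0 = {g, l}
A1: add {f} — f (Alice) has f→l.
A2 = A1; e.g. e (Bob) can still go to i. Fixed point.
Alice's winning region = {f, g, l}.

f, g, l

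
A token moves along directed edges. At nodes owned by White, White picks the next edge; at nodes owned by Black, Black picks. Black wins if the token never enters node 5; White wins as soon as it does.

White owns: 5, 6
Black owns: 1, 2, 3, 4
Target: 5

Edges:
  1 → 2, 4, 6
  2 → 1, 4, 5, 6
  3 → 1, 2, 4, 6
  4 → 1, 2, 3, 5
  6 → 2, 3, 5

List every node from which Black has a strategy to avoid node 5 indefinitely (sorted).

1, 2, 3, 4

A0 = {5}
A1: add {6} — 6 (White) has 6→5.
A2 = A1; e.g. 1 (Black) can still go to 2. Fixed point.
White's attractor = {5, 6}; Black avoids the target exactly from the complement.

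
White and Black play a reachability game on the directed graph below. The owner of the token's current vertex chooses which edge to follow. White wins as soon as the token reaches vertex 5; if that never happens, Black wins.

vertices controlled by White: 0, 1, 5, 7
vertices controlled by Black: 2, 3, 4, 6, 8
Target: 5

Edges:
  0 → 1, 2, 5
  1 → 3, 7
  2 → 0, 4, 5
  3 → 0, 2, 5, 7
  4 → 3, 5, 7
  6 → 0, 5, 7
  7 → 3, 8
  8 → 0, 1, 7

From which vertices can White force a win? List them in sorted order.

A0 = {5}
A1: add {0} — 0 (White) has 0→5.
A2 = A1; e.g. 1 (White) has no edge into A1. Fixed point.
White's winning region = {0, 5}.

0, 5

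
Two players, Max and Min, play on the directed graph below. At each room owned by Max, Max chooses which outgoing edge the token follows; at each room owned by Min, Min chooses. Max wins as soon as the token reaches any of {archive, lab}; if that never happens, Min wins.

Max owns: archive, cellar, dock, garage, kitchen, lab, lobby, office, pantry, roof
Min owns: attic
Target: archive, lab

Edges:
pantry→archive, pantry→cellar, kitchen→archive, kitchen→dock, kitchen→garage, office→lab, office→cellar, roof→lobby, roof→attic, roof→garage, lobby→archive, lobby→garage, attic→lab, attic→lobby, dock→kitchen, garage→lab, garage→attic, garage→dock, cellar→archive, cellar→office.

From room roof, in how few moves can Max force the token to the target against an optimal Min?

2

A0 = {archive, lab}
A1: add {cellar, garage, kitchen, lobby, office, pantry} — pantry (Max) has pantry→archive; kitchen (Max) has kitchen→archive; office (Max) has office→lab; lobby (Max) has lobby→archive; garage (Max) has garage→lab; cellar (Max) has cellar→archive.
A2: add {attic, dock, roof} — roof (Max) has roof→lobby; attic (Min): all of {lab, lobby} already in; dock (Max) has dock→kitchen.
A2 = all vertices. Fixed point.
roof enters the attractor at level 2, so Max can force the target in 2 moves from there.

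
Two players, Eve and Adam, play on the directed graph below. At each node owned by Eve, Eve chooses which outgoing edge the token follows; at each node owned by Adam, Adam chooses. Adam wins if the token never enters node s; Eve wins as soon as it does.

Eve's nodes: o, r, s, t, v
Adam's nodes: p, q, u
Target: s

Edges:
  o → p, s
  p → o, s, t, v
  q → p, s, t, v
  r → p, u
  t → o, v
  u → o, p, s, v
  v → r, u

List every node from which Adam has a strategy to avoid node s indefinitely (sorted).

A0 = {s}
A1: add {o} — o (Eve) has o→s.
A2: add {t} — t (Eve) has t→o.
A3 = A2; e.g. p (Adam) can still go to v. Fixed point.
Eve's attractor = {o, s, t}; Adam avoids the target exactly from the complement.

p, q, r, u, v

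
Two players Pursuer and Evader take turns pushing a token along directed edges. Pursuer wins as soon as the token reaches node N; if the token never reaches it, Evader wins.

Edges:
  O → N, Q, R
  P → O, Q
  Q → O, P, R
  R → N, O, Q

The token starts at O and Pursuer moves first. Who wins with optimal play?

Pursuer

Track states (vertex, player-to-move).
A0 = {(N,Pursuer), (N,Evader)}
A1: add {(O,Pursuer), (R,Pursuer)}.
(O,Pursuer) ∈ A1 ⇒ Pursuer forces the target.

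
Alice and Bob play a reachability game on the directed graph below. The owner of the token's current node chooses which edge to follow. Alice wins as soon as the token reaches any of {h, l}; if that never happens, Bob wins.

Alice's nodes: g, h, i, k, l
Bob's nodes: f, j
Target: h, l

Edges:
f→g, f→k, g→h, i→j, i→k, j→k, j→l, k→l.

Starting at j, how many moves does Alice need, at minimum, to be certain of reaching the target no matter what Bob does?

2

A0 = {h, l}
A1: add {g, k} — g (Alice) has g→h; k (Alice) has k→l.
A2: add {f, i, j} — f (Bob): all of {g, k} already in; i (Alice) has i→k; j (Bob): all of {k, l} already in.
A2 = all vertices. Fixed point.
j enters the attractor at level 2, so Alice can force the target in 2 moves from there.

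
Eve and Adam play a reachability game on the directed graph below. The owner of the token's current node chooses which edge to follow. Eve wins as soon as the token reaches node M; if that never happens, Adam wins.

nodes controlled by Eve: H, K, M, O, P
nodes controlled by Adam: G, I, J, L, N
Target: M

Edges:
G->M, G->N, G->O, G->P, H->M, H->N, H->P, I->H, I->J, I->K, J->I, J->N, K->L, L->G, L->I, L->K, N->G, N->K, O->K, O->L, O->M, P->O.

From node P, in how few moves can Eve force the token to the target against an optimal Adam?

A0 = {M}
A1: add {H, O} — H (Eve) has H→M; O (Eve) has O→M.
A2: add {P} — P (Eve) has P→O.
A3 = A2; e.g. G (Adam) can still go to N. Fixed point.
P enters the attractor at level 2, so Eve can force the target in 2 moves from there.

2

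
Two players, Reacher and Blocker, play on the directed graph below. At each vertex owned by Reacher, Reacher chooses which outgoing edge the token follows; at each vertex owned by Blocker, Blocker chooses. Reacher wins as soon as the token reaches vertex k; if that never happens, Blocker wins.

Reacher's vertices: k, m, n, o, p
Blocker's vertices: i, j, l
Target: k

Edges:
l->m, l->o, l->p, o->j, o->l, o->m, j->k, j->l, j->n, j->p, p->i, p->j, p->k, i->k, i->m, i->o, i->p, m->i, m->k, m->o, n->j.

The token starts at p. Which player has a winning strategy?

Reacher

A0 = {k}
A1: add {m, p} — m (Reacher) has m→k; p (Reacher) has p→k.
p ∈ A1, so Reacher can force the target.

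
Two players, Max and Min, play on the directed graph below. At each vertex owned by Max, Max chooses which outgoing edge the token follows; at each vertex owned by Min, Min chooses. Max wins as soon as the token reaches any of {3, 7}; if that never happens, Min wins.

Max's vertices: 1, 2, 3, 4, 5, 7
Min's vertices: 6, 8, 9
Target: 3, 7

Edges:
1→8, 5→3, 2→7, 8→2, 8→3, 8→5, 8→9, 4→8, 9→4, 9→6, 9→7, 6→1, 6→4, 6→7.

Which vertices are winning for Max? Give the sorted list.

2, 3, 5, 7

A0 = {3, 7}
A1: add {2, 5} — 2 (Max) has 2→7; 5 (Max) has 5→3.
A2 = A1; e.g. 1 (Max) has no edge into A1. Fixed point.
Max's winning region = {2, 3, 5, 7}.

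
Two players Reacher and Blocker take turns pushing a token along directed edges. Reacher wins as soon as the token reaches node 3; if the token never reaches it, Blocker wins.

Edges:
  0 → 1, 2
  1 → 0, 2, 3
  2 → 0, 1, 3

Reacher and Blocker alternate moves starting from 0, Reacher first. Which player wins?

Blocker

Track states (vertex, player-to-move).
A0 = {(3,Reacher), (3,Blocker)}
A1: add {(1,Reacher), (2,Reacher)}.
A2: add {(0,Blocker)}.
A3 = A2; e.g. (0,Reacher) stays out. (0,Reacher) never enters ⇒ Blocker avoids the target.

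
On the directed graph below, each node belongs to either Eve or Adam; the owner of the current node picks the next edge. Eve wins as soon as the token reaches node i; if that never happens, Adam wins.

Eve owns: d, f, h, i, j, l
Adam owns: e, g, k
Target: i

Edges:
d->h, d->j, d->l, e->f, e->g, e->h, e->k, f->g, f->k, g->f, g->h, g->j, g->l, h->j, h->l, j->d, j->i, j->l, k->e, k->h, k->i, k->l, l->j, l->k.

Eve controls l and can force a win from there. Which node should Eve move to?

j

A0 = {i}
A1: add {j} — j (Eve) has j→i.
A2: add {d, h, l} — d (Eve) has d→j; h (Eve) has h→j; l (Eve) has l→j.
A3 = A2; e.g. e (Adam) can still go to f. Fixed point.
From l, successor j is in the attractor (rank 1); the other successor k is not.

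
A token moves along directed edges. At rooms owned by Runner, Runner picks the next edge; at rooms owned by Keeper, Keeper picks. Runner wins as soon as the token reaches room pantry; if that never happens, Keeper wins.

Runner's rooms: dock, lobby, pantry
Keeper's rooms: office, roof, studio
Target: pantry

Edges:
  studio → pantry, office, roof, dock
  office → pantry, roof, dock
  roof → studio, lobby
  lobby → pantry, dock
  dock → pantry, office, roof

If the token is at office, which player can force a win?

Keeper

A0 = {pantry}
A1: add {dock, lobby} — lobby (Runner) has lobby→pantry; dock (Runner) has dock→pantry.
A2 = A1; e.g. studio (Keeper) can still go to office. Fixed point.
office never enters the attractor, so Keeper can avoid the target forever.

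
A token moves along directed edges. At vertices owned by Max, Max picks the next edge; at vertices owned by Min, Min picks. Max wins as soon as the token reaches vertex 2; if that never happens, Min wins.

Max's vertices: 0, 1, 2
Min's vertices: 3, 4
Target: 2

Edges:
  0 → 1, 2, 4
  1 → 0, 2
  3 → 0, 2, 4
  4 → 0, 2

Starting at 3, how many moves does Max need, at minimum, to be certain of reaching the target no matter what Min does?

3

A0 = {2}
A1: add {0, 1} — 0 (Max) has 0→2; 1 (Max) has 1→2.
A2: add {4} — 4 (Min): all of {0, 2} already in.
A3: add {3} — 3 (Min): all of {0, 2, 4} already in.
A3 = all vertices. Fixed point.
3 enters the attractor at level 3, so Max can force the target in 3 moves from there.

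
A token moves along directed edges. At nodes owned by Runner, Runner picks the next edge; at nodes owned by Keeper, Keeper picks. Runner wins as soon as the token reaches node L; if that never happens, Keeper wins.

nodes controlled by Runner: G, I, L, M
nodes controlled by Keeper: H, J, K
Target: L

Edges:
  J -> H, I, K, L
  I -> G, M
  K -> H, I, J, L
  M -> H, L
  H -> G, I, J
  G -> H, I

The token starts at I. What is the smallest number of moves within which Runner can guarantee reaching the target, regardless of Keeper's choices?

A0 = {L}
A1: add {M} — M (Runner) has M→L.
A2: add {I} — I (Runner) has I→M.
I enters the attractor at level 2, so Runner can force the target in 2 moves from there.

2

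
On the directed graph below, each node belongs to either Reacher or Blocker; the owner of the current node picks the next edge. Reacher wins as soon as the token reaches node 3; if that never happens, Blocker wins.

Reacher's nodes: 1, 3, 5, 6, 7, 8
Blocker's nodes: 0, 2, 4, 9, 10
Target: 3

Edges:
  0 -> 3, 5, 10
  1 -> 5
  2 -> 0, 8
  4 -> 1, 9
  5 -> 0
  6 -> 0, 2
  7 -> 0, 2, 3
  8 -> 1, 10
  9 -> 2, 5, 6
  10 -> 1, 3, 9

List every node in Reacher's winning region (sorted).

3, 7

A0 = {3}
A1: add {7} — 7 (Reacher) has 7→3.
A2 = A1; e.g. 0 (Blocker) can still go to 5. Fixed point.
Reacher's winning region = {3, 7}.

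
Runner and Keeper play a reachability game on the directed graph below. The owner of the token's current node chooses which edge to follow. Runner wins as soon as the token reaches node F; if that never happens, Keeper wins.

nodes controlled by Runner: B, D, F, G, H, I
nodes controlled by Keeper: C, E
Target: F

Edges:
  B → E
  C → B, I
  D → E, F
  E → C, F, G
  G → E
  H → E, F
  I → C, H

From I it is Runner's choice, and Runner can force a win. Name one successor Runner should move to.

H

A0 = {F}
A1: add {D, H} — D (Runner) has D→F; H (Runner) has H→F.
A2: add {I} — I (Runner) has I→H.
A3 = A2; e.g. B (Runner) has no edge into A2. Fixed point.
From I, successor H is in the attractor (rank 1); the other successor C is not.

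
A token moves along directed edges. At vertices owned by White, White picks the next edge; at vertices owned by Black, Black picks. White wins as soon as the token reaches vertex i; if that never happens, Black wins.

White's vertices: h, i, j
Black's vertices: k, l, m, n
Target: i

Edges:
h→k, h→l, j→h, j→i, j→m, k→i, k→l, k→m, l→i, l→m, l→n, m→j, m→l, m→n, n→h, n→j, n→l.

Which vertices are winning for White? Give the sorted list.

A0 = {i}
A1: add {j} — j (White) has j→i.
A2 = A1; e.g. h (White) has no edge into A1. Fixed point.
White's winning region = {i, j}.

i, j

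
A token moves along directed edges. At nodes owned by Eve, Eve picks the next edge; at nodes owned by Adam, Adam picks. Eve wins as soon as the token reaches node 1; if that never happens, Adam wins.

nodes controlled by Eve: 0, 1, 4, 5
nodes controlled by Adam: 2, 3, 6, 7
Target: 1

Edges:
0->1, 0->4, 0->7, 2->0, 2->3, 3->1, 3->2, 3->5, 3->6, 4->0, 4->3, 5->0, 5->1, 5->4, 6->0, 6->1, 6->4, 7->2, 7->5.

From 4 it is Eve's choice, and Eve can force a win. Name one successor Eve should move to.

0

A0 = {1}
A1: add {0, 5} — 0 (Eve) has 0→1; 5 (Eve) has 5→1.
A2: add {4} — 4 (Eve) has 4→0.
A3: add {6} — 6 (Adam): all of {0, 1, 4} already in.
A4 = A3; e.g. 2 (Adam) can still go to 3. Fixed point.
From 4, successor 0 is in the attractor (rank 1); the other successor 3 is not.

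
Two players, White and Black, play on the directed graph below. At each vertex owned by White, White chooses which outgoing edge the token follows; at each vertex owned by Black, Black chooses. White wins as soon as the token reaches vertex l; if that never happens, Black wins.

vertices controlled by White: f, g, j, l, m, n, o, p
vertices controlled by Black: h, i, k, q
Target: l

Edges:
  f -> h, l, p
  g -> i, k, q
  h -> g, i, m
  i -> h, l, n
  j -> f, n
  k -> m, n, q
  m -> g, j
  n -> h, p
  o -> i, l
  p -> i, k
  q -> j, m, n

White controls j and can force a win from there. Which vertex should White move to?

f

A0 = {l}
A1: add {f, o} — f (White) has f→l; o (White) has o→l.
A2: add {j} — j (White) has j→f.
A3: add {m} — m (White) has m→j.
A4 = A3; e.g. g (White) has no edge into A3. Fixed point.
From j, successor f is in the attractor (rank 1); the other successor n is not.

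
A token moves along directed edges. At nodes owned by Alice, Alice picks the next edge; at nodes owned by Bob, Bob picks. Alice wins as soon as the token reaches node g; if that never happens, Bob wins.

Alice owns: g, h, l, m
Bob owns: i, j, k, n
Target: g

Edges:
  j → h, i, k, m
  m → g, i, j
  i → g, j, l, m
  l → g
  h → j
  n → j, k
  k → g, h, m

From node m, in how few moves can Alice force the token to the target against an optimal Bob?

A0 = {g}
A1: add {l, m} — l (Alice) has l→g; m (Alice) has m→g.
A2 = A1; e.g. h (Alice) has no edge into A1. Fixed point.
m enters the attractor at level 1, so Alice can force the target in 1 move from there.

1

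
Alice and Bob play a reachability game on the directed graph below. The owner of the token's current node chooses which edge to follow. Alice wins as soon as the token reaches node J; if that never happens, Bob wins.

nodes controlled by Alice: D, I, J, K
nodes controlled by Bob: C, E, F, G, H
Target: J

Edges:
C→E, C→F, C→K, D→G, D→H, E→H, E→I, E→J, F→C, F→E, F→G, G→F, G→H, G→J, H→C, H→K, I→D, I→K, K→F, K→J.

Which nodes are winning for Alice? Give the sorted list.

I, J, K

A0 = {J}
A1: add {K} — K (Alice) has K→J.
A2: add {I} — I (Alice) has I→K.
A3 = A2; e.g. C (Bob) can still go to E. Fixed point.
Alice's winning region = {I, J, K}.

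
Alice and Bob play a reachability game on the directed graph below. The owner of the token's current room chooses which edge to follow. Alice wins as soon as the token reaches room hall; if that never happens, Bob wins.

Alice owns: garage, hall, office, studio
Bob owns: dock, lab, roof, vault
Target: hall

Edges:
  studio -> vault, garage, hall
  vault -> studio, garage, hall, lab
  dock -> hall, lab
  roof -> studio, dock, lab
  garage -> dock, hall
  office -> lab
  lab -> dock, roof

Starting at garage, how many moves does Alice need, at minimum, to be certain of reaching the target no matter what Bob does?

1

A0 = {hall}
A1: add {garage, studio} — studio (Alice) has studio→hall; garage (Alice) has garage→hall.
A2 = A1; e.g. vault (Bob) can still go to lab. Fixed point.
garage enters the attractor at level 1, so Alice can force the target in 1 move from there.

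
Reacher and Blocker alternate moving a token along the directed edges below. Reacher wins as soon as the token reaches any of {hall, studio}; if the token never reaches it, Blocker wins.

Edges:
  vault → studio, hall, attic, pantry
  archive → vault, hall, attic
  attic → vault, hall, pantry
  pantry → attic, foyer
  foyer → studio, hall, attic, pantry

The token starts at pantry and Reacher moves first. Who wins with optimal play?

Track states (vertex, player-to-move).
A0 = {(studio,Reacher), (studio,Blocker), (hall,Reacher), (hall,Blocker)}
A1: add {(vault,Reacher), (archive,Reacher), (attic,Reacher), (foyer,Reacher)}.
A2: add {(archive,Blocker), (pantry,Blocker)}.
A3 = A2; e.g. (vault,Blocker) stays out. (pantry,Reacher) never enters ⇒ Blocker avoids the target.

Blocker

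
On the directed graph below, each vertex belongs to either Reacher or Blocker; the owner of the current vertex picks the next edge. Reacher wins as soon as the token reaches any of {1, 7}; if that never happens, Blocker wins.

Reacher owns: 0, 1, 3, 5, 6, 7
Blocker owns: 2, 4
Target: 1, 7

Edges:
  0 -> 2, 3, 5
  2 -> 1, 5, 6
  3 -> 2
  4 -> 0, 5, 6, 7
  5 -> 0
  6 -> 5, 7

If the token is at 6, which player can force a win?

A0 = {1, 7}
A1: add {6} — 6 (Reacher) has 6→7.
A2 = A1; e.g. 0 (Reacher) has no edge into A1. Fixed point.
6 ∈ A1, so Reacher can force the target.

Reacher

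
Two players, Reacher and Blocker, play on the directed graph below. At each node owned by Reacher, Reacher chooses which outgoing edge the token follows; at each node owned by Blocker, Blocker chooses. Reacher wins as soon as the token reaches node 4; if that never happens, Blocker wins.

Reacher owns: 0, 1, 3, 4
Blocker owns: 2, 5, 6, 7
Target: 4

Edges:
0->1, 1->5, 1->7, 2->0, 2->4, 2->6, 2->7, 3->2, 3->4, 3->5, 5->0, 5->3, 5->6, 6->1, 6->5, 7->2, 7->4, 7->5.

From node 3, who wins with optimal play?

Reacher

A0 = {4}
A1: add {3} — 3 (Reacher) has 3→4.
A2 = A1; e.g. 0 (Reacher) has no edge into A1. Fixed point.
3 ∈ A1, so Reacher can force the target.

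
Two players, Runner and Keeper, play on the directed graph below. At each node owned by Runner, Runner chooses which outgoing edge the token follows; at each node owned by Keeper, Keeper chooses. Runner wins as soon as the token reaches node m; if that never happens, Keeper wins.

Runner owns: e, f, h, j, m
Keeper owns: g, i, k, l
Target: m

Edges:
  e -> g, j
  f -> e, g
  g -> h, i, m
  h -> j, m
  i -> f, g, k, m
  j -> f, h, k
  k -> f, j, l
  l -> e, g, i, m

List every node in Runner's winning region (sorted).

A0 = {m}
A1: add {h} — h (Runner) has h→m.
A2: add {j} — j (Runner) has j→h.
A3: add {e} — e (Runner) has e→j.
A4: add {f} — f (Runner) has f→e.
A5 = A4; e.g. g (Keeper) can still go to i. Fixed point.
Runner's winning region = {e, f, h, j, m}.

e, f, h, j, m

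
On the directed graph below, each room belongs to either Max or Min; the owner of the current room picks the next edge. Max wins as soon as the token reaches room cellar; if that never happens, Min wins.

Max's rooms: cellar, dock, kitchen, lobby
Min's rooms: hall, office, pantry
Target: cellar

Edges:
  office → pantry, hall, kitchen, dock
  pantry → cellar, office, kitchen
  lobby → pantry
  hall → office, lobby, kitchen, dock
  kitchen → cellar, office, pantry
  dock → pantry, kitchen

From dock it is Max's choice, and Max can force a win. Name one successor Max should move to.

A0 = {cellar}
A1: add {kitchen} — kitchen (Max) has kitchen→cellar.
A2: add {dock} — dock (Max) has dock→kitchen.
A3 = A2; e.g. office (Min) can still go to pantry. Fixed point.
From dock, successor kitchen is in the attractor (rank 1); the other successor pantry is not.

kitchen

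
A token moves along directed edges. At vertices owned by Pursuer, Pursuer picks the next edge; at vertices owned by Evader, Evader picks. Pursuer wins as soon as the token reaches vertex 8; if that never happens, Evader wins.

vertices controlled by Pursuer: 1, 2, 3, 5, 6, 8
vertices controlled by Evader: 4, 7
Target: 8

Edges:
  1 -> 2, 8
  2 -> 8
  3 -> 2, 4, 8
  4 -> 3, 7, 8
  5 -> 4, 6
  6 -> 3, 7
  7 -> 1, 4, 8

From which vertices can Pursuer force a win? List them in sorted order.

A0 = {8}
A1: add {1, 2, 3} — 1 (Pursuer) has 1→8; 2 (Pursuer) has 2→8; 3 (Pursuer) has 3→8.
A2: add {6} — 6 (Pursuer) has 6→3.
A3: add {5} — 5 (Pursuer) has 5→6.
A4 = A3; e.g. 4 (Evader) can still go to 7. Fixed point.
Pursuer's winning region = {1, 2, 3, 5, 6, 8}.

1, 2, 3, 5, 6, 8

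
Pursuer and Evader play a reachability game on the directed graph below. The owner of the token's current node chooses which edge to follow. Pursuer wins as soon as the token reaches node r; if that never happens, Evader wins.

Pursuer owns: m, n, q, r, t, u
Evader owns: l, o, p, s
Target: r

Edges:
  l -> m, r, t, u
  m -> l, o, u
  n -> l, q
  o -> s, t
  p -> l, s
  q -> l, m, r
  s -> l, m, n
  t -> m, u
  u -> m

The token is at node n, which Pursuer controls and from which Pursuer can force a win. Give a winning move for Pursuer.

q

A0 = {r}
A1: add {q} — q (Pursuer) has q→r.
A2: add {n} — n (Pursuer) has n→q.
A3 = A2; e.g. l (Evader) can still go to m. Fixed point.
From n, successor q is in the attractor (rank 1); the other successor l is not.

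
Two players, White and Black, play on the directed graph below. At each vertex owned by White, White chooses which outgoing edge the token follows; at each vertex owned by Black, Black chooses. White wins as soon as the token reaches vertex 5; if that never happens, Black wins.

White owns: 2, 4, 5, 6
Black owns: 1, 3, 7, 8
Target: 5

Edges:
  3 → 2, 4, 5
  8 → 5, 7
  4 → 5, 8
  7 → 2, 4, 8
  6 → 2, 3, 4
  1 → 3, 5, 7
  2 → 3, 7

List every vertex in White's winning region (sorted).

4, 5, 6

A0 = {5}
A1: add {4} — 4 (White) has 4→5.
A2: add {6} — 6 (White) has 6→4.
A3 = A2; e.g. 1 (Black) can still go to 3. Fixed point.
White's winning region = {4, 5, 6}.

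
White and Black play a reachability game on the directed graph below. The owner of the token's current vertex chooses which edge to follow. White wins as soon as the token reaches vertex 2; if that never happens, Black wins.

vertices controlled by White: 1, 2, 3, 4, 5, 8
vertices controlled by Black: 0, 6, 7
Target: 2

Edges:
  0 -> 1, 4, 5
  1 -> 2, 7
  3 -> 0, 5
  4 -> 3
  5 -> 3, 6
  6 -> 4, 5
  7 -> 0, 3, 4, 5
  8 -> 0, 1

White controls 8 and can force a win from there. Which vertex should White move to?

A0 = {2}
A1: add {1} — 1 (White) has 1→2.
A2: add {8} — 8 (White) has 8→1.
A3 = A2; e.g. 0 (Black) can still go to 4. Fixed point.
From 8, successor 1 is in the attractor (rank 1); the other successor 0 is not.

1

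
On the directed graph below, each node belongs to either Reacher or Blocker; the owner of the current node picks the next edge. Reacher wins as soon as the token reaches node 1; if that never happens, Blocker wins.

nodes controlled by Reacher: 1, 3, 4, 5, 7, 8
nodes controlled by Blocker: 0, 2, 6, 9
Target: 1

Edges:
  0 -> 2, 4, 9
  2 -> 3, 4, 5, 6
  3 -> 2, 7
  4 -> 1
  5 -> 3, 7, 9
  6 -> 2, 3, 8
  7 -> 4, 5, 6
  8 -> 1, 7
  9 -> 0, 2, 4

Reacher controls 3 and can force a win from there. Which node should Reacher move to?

A0 = {1}
A1: add {4, 8} — 4 (Reacher) has 4→1; 8 (Reacher) has 8→1.
A2: add {7} — 7 (Reacher) has 7→4.
A3: add {3, 5} — 3 (Reacher) has 3→7; 5 (Reacher) has 5→7.
A4 = A3; e.g. 0 (Blocker) can still go to 2. Fixed point.
From 3, successor 7 is in the attractor (rank 2); the other successor 2 is not.

7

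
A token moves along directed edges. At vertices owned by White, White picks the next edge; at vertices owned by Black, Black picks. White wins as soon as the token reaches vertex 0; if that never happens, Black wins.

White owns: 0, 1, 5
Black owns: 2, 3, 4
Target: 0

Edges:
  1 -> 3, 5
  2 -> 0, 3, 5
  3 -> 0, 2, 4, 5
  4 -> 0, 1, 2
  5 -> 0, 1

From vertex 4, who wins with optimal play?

Black

A0 = {0}
A1: add {5} — 5 (White) has 5→0.
A2: add {1} — 1 (White) has 1→5.
A3 = A2; e.g. 2 (Black) can still go to 3. Fixed point.
4 never enters the attractor, so Black can avoid the target forever.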